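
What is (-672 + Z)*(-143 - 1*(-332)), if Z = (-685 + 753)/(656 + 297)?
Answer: -121025772/953 ≈ -1.2699e+5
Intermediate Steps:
Z = 68/953 ≈ 0.071354
(-672 + Z)*(-143 - 1*(-332)) = (-672 + 68/953)*(-143 - 1*(-332)) = -640348*(-143 + 332)/953 = -640348/953*189 = -121025772/953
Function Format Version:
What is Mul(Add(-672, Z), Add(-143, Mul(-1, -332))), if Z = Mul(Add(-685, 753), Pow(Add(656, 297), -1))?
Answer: Rational(-121025772, 953) ≈ -1.2699e+5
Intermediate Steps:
Z = Rational(68, 953) (Z = Mul(68, Pow(953, -1)) = Mul(68, Rational(1, 953)) = Rational(68, 953) ≈ 0.071354)
Mul(Add(-672, Z), Add(-143, Mul(-1, -332))) = Mul(Add(-672, Rational(68, 953)), Add(-143, Mul(-1, -332))) = Mul(Rational(-640348, 953), Add(-143, 332)) = Mul(Rational(-640348, 953), 189) = Rational(-121025772, 953)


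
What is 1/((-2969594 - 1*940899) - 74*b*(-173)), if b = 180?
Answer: -1/1606133 ≈ -6.2261e-7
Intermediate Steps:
1/((-2969594 - 1*940899) - 74*b*(-173)) = 1/((-2969594 - 1*940899) - 74*180*(-173)) = 1/((-2969594 - 940899) - 13320*(-173)) = 1/(-3910493 + 2304360) = 1/(-1606133) = -1/1606133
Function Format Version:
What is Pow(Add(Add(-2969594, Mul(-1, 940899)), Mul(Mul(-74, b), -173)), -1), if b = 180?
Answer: Rational(-1, 1606133) ≈ -6.2261e-7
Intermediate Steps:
Pow(Add(Add(-2969594, Mul(-1, 940899)), Mul(Mul(-74, b), -173)), -1) = Pow(Add(Add(-2969594, Mul(-1, 940899)), Mul(Mul(-74, 180), -173)), -1) = Pow(Add(Add(-2969594, -940899), Mul(-13320, -173)), -1) = Pow(Add(-3910493, 2304360), -1) = Pow(-1606133, -1) = Rational(-1, 1606133)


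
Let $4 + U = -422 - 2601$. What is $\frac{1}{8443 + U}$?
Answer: $\frac{1}{5416} \approx 0.00018464$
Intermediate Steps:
$U = -3027$ ($U = -4 - 3023 = -3027$)
$\frac{1}{8443 + U} = \frac{1}{8443 - 3027} = \frac{1}{5416}$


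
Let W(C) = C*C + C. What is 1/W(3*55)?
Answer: 1/27390 ≈ 3.6510e-5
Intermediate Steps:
W(C) = C + C**2 (W(C) = C**2 + C = C + C**2)
1/W(3*55) = 1/((3*55)*(1 + 3*55)) = 1/(165*(1 + 165)) = 1/(165*166) = 1/27390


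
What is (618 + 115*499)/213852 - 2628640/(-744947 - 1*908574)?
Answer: 658049099843/353608772892 ≈ 1.8610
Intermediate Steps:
(618 + 115*499)/213852 - 2628640/(-744947 - 1*908574) = (618 + 57385)*(1/213852) - 2628640/(-744947 - 908574) = 58003*(1/213852) - 2628640/(-1653521) = 58003/213852 - 2628640*(-1/1653521) = 58003/213852 + 2628640/1653521 = 658049099843/353608772892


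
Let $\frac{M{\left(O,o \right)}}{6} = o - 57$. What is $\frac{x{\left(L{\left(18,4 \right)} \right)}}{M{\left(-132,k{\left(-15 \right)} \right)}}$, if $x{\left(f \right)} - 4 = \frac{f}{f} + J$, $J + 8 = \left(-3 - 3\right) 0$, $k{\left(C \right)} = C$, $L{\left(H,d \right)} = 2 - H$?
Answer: $\frac{1}{144} \approx 0.0069444$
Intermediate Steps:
$J = -8$ ($J = -8 + \left(-3 - 3\right) 0 = -8 - 0 = -8 + 0 = -8$)
$x{\left(f \right)} = -3$ ($x{\left(f \right)} = 4 - \left(8 - \frac{f}{f}\right) = 4 + \left(1 - 8\right) = 4 - 7 = -3$)
$M{\left(O,o \right)} = -342 + 6 o$ ($M{\left(O,o \right)} = 6 \left(o - 57\right) = 6 \left(-57 + o\right) = -342 + 6 o$)
$\frac{x{\left(L{\left(18,4 \right)} \right)}}{M{\left(-132,k{\left(-15 \right)} \right)}} = - \frac{3}{-342 + 6 \left(-15\right)} = - \frac{3}{-342 - 90} = - \frac{3}{-432} = \left(-3\right) \left(- \frac{1}{432}\right) = \frac{1}{144}$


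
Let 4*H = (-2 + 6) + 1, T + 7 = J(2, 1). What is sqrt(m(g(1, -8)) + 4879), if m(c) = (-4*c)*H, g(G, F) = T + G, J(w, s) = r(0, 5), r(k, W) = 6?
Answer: sqrt(4879) ≈ 69.850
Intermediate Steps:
J(w, s) = 6
T = -1 (T = -7 + 6 = -1)
g(G, F) = -1 + G
H = 5/4 (H = ((-2 + 6) + 1)/4 = (4 + 1)/4 = (1/4)*5 = 5/4 ≈ 1.2500)
m(c) = -5*c (m(c) = -4*c*(5/4) = -5*c)
sqrt(m(g(1, -8)) + 4879) = sqrt(-5*(-1 + 1) + 4879) = sqrt(-5*0 + 4879) = sqrt(0 + 4879) = sqrt(4879)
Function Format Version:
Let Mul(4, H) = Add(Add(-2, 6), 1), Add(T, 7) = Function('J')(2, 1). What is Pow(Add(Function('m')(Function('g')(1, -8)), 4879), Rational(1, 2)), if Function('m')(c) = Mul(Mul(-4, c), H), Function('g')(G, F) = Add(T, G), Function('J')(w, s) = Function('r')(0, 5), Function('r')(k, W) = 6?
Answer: Pow(4879, Rational(1, 2)) ≈ 69.850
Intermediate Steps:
Function('J')(w, s) = 6
T = -1 (T = Add(-7, 6) = -1)
Function('g')(G, F) = Add(-1, G)
H = Rational(5, 4) (H = Mul(Rational(1, 4), Add(Add(-2, 6), 1)) = Mul(Rational(1, 4), Add(4, 1)) = Mul(Rational(1, 4), 5) = Rational(5, 4) ≈ 1.2500)
Function('m')(c) = Mul(-5, c) (Function('m')(c) = Mul(Mul(-4, c), Rational(5, 4)) = Mul(-5, c))
Pow(Add(Function('m')(Function('g')(1, -8)), 4879), Rational(1, 2)) = Pow(Add(Mul(-5, Add(-1, 1)), 4879), Rational(1, 2)) = Pow(Add(Mul(-5, 0), 4879), Rational(1, 2)) = Pow(Add(0, 4879), Rational(1, 2)) = Pow(4879, Rational(1, 2))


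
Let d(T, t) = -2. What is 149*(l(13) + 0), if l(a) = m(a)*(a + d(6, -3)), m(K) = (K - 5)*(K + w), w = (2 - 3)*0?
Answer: 170456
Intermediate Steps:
w = 0 (w = -1*0 = 0)
m(K) = K*(-5 + K) (m(K) = (K - 5)*(K + 0) = (-5 + K)*K = K*(-5 + K))
l(a) = a*(-5 + a)*(-2 + a) (l(a) = (a*(-5 + a))*(a - 2) = (a*(-5 + a))*(-2 + a) = a*(-5 + a)*(-2 + a))
149*(l(13) + 0) = 149*(13*(-5 + 13)*(-2 + 13) + 0) = 149*(13*8*11 + 0) = 149*(1144 + 0) = 149*1144 = 170456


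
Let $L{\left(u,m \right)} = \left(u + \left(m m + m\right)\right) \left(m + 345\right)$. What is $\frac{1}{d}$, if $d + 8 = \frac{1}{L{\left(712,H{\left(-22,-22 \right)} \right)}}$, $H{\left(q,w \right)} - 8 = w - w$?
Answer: $- \frac{276752}{2214015} \approx -0.125$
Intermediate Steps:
$H{\left(q,w \right)} = 8$ ($H{\left(q,w \right)} = 8 + \left(w - w\right) = 8 + 0 = 8$)
$L{\left(u,m \right)} = \left(345 + m\right) \left(m + u + m^{2}\right)$ ($L{\left(u,m \right)} = \left(u + \left(m^{2} + m\right)\right) \left(345 + m\right) = \left(u + \left(m + m^{2}\right)\right) \left(345 + m\right) = \left(m + u + m^{2}\right) \left(345 + m\right) = \left(345 + m\right) \left(m + u + m^{2}\right)$)
$d = - \frac{2214015}{276752}$ ($d = -8 + \frac{1}{8^{3} + 345 \cdot 8 + 345 \cdot 712 + 346 \cdot 8^{2} + 8 \cdot 712} = -8 + \frac{1}{512 + 2760 + 245640 + 346 \cdot 64 + 5696} = -8 + \frac{1}{512 + 2760 + 245640 + 22144 + 5696} = -8 + \frac{1}{276752} = - \frac{2214015}{276752} \approx -8.0$)
$\frac{1}{d} = \frac{1}{- \frac{2214015}{276752}} = - \frac{276752}{2214015}$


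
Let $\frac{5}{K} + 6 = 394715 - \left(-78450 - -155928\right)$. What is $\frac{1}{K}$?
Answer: $\frac{317231}{5} \approx 63446.0$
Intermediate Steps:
$K = \frac{5}{317231}$ ($K = \frac{5}{-6 + \left(394715 - \left(-78450 - -155928\right)\right)} = \frac{5}{-6 + \left(394715 - \left(-78450 + 155928\right)\right)} = \frac{5}{-6 + \left(394715 - 77478\right)} = \frac{5}{-6 + 317237} = \frac{5}{317231} \approx 1.5761 \cdot 10^{-5}$)
$\frac{1}{K} = \frac{1}{\frac{5}{317231}} = \frac{317231}{5}$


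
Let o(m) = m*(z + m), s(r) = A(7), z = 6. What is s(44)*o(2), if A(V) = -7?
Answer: -112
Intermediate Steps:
s(r) = -7
o(m) = m*(6 + m)
s(44)*o(2) = -14*(6 + 2) = -14*8 = -7*16 = -112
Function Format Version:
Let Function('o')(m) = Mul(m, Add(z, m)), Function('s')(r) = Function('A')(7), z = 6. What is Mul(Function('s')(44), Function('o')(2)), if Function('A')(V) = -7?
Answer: -112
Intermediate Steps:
Function('s')(r) = -7
Function('o')(m) = Mul(m, Add(6, m))
Mul(Function('s')(44), Function('o')(2)) = Mul(-7, Mul(2, Add(6, 2))) = Mul(-7, Mul(2, 8)) = Mul(-7, 16) = -112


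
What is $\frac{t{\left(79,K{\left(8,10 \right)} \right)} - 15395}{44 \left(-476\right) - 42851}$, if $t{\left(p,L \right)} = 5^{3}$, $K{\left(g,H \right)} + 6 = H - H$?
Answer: $\frac{1018}{4253} \approx 0.23936$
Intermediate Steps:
$K{\left(g,H \right)} = -6$ ($K{\left(g,H \right)} = -6 + \left(H - H\right) = -6 + 0 = -6$)
$t{\left(p,L \right)} = 125$
$\frac{t{\left(79,K{\left(8,10 \right)} \right)} - 15395}{44 \left(-476\right) - 42851} = \frac{125 - 15395}{44 \left(-476\right) - 42851} = - \frac{15270}{-20944 - 42851} = - \frac{15270}{-63795} = \left(-15270\right) \left(- \frac{1}{63795}\right) = \frac{1018}{4253}$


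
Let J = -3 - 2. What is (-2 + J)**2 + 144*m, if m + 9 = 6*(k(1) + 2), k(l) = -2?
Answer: -1247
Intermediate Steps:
J = -5
m = -9 (m = -9 + 6*(-2 + 2) = -9 + 6*0 = -9 + 0 = -9)
(-2 + J)**2 + 144*m = (-2 - 5)**2 + 144*(-9) = (-7)**2 - 1296 = 49 - 1296 = -1247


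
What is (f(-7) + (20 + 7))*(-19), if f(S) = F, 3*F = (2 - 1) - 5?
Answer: -1463/3 ≈ -487.67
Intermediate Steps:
F = -4/3 (F = ((2 - 1) - 5)/3 = (1 - 5)/3 = (⅓)*(-4) = -4/3 ≈ -1.3333)
f(S) = -4/3
(f(-7) + (20 + 7))*(-19) = (-4/3 + (20 + 7))*(-19) = (-4/3 + 27)*(-19) = (77/3)*(-19) = -1463/3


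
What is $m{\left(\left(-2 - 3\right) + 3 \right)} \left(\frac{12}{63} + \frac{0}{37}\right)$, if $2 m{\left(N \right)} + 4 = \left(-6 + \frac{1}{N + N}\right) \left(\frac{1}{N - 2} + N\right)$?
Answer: $\frac{23}{24} \approx 0.95833$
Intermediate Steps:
$m{\left(N \right)} = -2 + \frac{\left(-6 + \frac{1}{2 N}\right) \left(N + \frac{1}{-2 + N}\right)}{2}$ ($m{\left(N \right)} = -2 + \frac{\left(-6 + \frac{1}{N + N}\right) \left(\frac{1}{N - 2} + N\right)}{2} = -2 + \frac{\left(-6 + \frac{1}{2 N}\right) \left(\frac{1}{-2 + N} + N\right)}{2} = -2 + \frac{\left(-6 + \frac{1}{2 N}\right) \left(N + \frac{1}{-2 + N}\right)}{2}$)
$m{\left(\left(-2 - 3\right) + 3 \right)} \left(\frac{12}{63} + \frac{0}{37}\right) = \frac{1 - 12 \left(\left(-2 - 3\right) + 3\right)^{3} + 2 \left(\left(-2 - 3\right) + 3\right) + 17 \left(\left(-2 - 3\right) + 3\right)^{2}}{4 \left(\left(-2 - 3\right) + 3\right) \left(-2 + \left(\left(-2 - 3\right) + 3\right)\right)} \left(\frac{12}{63} + \frac{0}{37}\right) = \frac{1 - 12 \left(-5 + 3\right)^{3} + 2 \left(-5 + 3\right) + 17 \left(-5 + 3\right)^{2}}{4 \left(-5 + 3\right) \left(-2 + \left(-5 + 3\right)\right)} \left(12 \cdot \frac{1}{63} + 0 \cdot \frac{1}{37}\right) = \frac{1 - 12 \left(-2\right)^{3} + 2 \left(-2\right) + 17 \left(-2\right)^{2}}{4 \left(-2\right) \left(-2 - 2\right)} \left(\frac{4}{21} + 0\right) = \frac{1}{4} \left(- \frac{1}{2}\right) \frac{1}{-4} \left(1 - -96 - 4 + 17 \cdot 4\right) \frac{4}{21} = \frac{1}{4} \left(- \frac{1}{2}\right) \left(- \frac{1}{4}\right) \left(1 + 96 - 4 + 68\right) \frac{4}{21} = \frac{1}{4} \left(- \frac{1}{2}\right) \left(- \frac{1}{4}\right) 161 \cdot \frac{4}{21} = \frac{161}{32} \cdot \frac{4}{21} = \frac{23}{24}$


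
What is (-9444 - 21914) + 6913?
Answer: -24445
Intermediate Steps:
(-9444 - 21914) + 6913 = -31358 + 6913 = -24445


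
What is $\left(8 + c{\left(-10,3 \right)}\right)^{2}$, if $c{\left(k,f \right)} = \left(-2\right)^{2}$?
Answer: $144$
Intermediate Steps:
$c{\left(k,f \right)} = 4$
$\left(8 + c{\left(-10,3 \right)}\right)^{2} = \left(8 + 4\right)^{2} = 12^{2} = 144$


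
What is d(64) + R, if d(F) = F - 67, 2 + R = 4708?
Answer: 4703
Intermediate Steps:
R = 4706 (R = -2 + 4708 = 4706)
d(F) = -67 + F
d(64) + R = (-67 + 64) + 4706 = -3 + 4706 = 4703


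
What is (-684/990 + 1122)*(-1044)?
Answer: -64385568/55 ≈ -1.1706e+6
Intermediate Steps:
(-684/990 + 1122)*(-1044) = (-684*1/990 + 1122)*(-1044) = (-38/55 + 1122)*(-1044) = (61672/55)*(-1044) = -64385568/55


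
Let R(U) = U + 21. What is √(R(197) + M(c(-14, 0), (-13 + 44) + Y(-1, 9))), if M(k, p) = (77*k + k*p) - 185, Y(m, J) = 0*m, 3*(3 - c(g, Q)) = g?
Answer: √861 ≈ 29.343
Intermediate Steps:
c(g, Q) = 3 - g/3
Y(m, J) = 0
R(U) = 21 + U
M(k, p) = -185 + 77*k + k*p
√(R(197) + M(c(-14, 0), (-13 + 44) + Y(-1, 9))) = √((21 + 197) + (-185 + 77*(3 - ⅓*(-14)) + (3 - ⅓*(-14))*((-13 + 44) + 0))) = √(218 + (-185 + 77*(3 + 14/3) + (3 + 14/3)*(31 + 0))) = √(218 + (-185 + 77*(23/3) + (23/3)*31)) = √(218 + (-185 + 1771/3 + 713/3)) = √(218 + 643) = √861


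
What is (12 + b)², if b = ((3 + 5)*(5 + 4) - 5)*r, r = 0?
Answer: 144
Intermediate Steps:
b = 0 (b = ((3 + 5)*(5 + 4) - 5)*0 = (8*9 - 5)*0 = (72 - 5)*0 = 67*0 = 0)
(12 + b)² = (12 + 0)² = 12² = 144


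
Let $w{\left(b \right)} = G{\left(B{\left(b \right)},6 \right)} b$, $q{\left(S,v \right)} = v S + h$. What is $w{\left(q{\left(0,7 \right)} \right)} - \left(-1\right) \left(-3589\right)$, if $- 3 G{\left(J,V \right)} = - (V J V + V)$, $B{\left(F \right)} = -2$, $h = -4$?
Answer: $-3501$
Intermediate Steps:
$G{\left(J,V \right)} = \frac{V}{3} + \frac{J V^{2}}{3}$ ($G{\left(J,V \right)} = - \frac{\left(-1\right) \left(V J V + V\right)}{3} = - \frac{\left(-1\right) \left(J V V + V\right)}{3} = - \frac{\left(-1\right) \left(J V^{2} + V\right)}{3} = - \frac{\left(-1\right) \left(V + J V^{2}\right)}{3} = - \frac{- V - J V^{2}}{3} = \frac{V}{3} + \frac{J V^{2}}{3}$)
$q{\left(S,v \right)} = -4 + S v$ ($q{\left(S,v \right)} = v S - 4 = S v - 4 = -4 + S v$)
$w{\left(b \right)} = - 22 b$ ($w{\left(b \right)} = \frac{1}{3} \cdot 6 \left(1 - 12\right) b = \frac{1}{3} \cdot 6 \left(-11\right) b = - 22 b$)
$w{\left(q{\left(0,7 \right)} \right)} - \left(-1\right) \left(-3589\right) = - 22 \left(-4 + 0 \cdot 7\right) - \left(-1\right) \left(-3589\right) = - 22 \left(-4 + 0\right) - 3589 = \left(-22\right) \left(-4\right) - 3589 = 88 - 3589 = -3501$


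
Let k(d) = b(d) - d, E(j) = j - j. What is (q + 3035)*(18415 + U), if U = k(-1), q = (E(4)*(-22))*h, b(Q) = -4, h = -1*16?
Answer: 55880420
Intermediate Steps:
h = -16
E(j) = 0
q = 0 (q = (0*(-22))*(-16) = 0*(-16) = 0)
k(d) = -4 - d
U = -3 (U = -4 - 1*(-1) = -4 + 1 = -3)
(q + 3035)*(18415 + U) = (0 + 3035)*(18415 - 3) = 3035*18412 = 55880420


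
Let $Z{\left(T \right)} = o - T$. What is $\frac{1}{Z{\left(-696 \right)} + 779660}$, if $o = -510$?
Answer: $\frac{1}{779846} \approx 1.2823 \cdot 10^{-6}$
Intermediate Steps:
$Z{\left(T \right)} = -510 - T$
$\frac{1}{Z{\left(-696 \right)} + 779660} = \frac{1}{\left(-510 - -696\right) + 779660} = \frac{1}{\left(-510 + 696\right) + 779660} = \frac{1}{186 + 779660} = \frac{1}{779846}$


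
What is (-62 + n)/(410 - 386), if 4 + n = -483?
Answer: -183/8 ≈ -22.875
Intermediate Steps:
n = -487 (n = -4 - 483 = -487)
(-62 + n)/(410 - 386) = (-62 - 487)/(410 - 386) = -549/24 = -549*1/24 = -183/8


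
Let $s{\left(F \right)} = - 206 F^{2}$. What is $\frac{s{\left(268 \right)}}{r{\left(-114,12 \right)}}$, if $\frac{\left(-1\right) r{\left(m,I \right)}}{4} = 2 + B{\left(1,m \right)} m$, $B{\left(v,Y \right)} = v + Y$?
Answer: $\frac{924734}{3221} \approx 287.1$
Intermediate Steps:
$B{\left(v,Y \right)} = Y + v$
$r{\left(m,I \right)} = -8 - 4 m \left(1 + m\right)$ ($r{\left(m,I \right)} = - 4 \left(2 + \left(m + 1\right) m\right) = - 4 \left(2 + \left(1 + m\right) m\right) = - 4 \left(2 + m \left(1 + m\right)\right) = -8 - 4 m \left(1 + m\right)$)
$\frac{s{\left(268 \right)}}{r{\left(-114,12 \right)}} = \frac{\left(-206\right) 268^{2}}{-8 - - 456 \left(1 - 114\right)} = \frac{\left(-206\right) 71824}{-8 - \left(-456\right) \left(-113\right)} = - \frac{14795744}{-8 - 51528} = - \frac{14795744}{-51536} = \left(-14795744\right) \left(- \frac{1}{51536}\right) = \frac{924734}{3221}$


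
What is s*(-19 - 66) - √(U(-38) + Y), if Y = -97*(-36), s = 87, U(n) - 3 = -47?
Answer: -7395 - 2*√862 ≈ -7453.7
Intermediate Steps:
U(n) = -44 (U(n) = 3 - 47 = -44)
Y = 3492
s*(-19 - 66) - √(U(-38) + Y) = 87*(-19 - 66) - √(-44 + 3492) = 87*(-85) - √3448 = -7395 - 2*√862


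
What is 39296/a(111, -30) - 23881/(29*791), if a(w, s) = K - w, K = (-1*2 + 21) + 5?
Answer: -31154779/68817 ≈ -452.72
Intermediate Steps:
K = 24 (K = (-2 + 21) + 5 = 19 + 5 = 24)
a(w, s) = 24 - w
39296/a(111, -30) - 23881/(29*791) = 39296/(24 - 1*111) - 23881/(29*791) = 39296/(24 - 111) - 23881/22939 = 39296/(-87) - 23881*1/22939 = 39296*(-1/87) - 23881/22939 = -39296/87 - 23881/22939 = -31154779/68817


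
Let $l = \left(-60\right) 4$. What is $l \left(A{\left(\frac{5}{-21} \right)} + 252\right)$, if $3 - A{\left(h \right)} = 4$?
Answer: $-60240$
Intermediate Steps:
$A{\left(h \right)} = -1$ ($A{\left(h \right)} = 3 - 4 = -1$)
$l = -240$
$l \left(A{\left(\frac{5}{-21} \right)} + 252\right) = - 240 \left(-1 + 252\right) = \left(-240\right) 251 = -60240$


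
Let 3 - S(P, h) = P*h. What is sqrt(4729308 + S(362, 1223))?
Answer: sqrt(4286585) ≈ 2070.4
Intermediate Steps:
S(P, h) = 3 - P*h
sqrt(4729308 + S(362, 1223)) = sqrt(4729308 + (3 - 1*362*1223)) = sqrt(4729308 + (3 - 442726)) = sqrt(4729308 - 442723) = sqrt(4286585)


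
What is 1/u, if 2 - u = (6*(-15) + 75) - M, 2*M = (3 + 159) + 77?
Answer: 2/273 ≈ 0.0073260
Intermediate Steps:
M = 239/2 (M = ((3 + 159) + 77)/2 = (162 + 77)/2 = (1/2)*239 = 239/2 ≈ 119.50)
u = 273/2 (u = 2 - ((6*(-15) + 75) - 1*239/2) = 2 - ((-90 + 75) - 239/2) = 2 - (-15 - 239/2) = 2 - 1*(-269/2) = 2 + 269/2 = 273/2 ≈ 136.50)
1/u = 1/(273/2) = 2/273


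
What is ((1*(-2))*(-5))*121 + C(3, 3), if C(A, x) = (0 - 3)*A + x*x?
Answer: 1210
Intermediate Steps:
C(A, x) = x² - 3*A (C(A, x) = -3*A + x² = x² - 3*A)
((1*(-2))*(-5))*121 + C(3, 3) = ((1*(-2))*(-5))*121 + (3² - 3*3) = -2*(-5)*121 + (9 - 9) = 10*121 + 0 = 1210 + 0 = 1210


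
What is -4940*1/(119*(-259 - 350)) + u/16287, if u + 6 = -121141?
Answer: -966576273/131148353 ≈ -7.3701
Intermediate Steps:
u = -121147 (u = -6 - 121141 = -121147)
-4940*1/(119*(-259 - 350)) + u/16287 = -4940*1/(119*(-259 - 350)) - 121147/16287 = -4940/((-609*119)) - 121147*1/16287 = -4940/(-72471) - 121147/16287 = -4940*(-1/72471) - 121147/16287 = 4940/72471 - 121147/16287 = -966576273/131148353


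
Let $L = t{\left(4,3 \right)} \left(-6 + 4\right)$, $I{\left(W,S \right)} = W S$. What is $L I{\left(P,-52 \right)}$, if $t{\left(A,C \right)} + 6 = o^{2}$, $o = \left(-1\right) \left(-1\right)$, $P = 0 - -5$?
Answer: $-2600$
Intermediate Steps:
$P = 5$ ($P = 0 + 5 = 5$)
$o = 1$
$I{\left(W,S \right)} = S W$
$t{\left(A,C \right)} = -5$ ($t{\left(A,C \right)} = -6 + 1^{2} = -6 + 1 = -5$)
$L = 10$ ($L = - 5 \left(-6 + 4\right) = \left(-5\right) \left(-2\right) = 10$)
$L I{\left(P,-52 \right)} = 10 \left(\left(-52\right) 5\right) = 10 \left(-260\right) = -2600$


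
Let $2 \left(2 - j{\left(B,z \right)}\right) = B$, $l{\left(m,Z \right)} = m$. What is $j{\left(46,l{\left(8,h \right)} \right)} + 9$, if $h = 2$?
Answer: $-12$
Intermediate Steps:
$j{\left(B,z \right)} = 2 - \frac{B}{2}$
$j{\left(46,l{\left(8,h \right)} \right)} + 9 = \left(2 - 23\right) + 9 = -21 + 9 = -12$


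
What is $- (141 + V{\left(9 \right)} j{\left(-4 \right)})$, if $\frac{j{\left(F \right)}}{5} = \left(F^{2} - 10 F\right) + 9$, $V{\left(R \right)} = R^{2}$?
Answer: $-26466$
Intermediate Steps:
$j{\left(F \right)} = 45 - 50 F + 5 F^{2}$ ($j{\left(F \right)} = 5 \left(\left(F^{2} - 10 F\right) + 9\right) = 5 \left(9 + F^{2} - 10 F\right) = 45 - 50 F + 5 F^{2}$)
$- (141 + V{\left(9 \right)} j{\left(-4 \right)}) = - (141 + 9^{2} \left(45 - -200 + 5 \left(-4\right)^{2}\right)) = - (141 + 81 \left(45 + 200 + 5 \cdot 16\right)) = - (141 + 81 \left(45 + 200 + 80\right)) = - (141 + 81 \cdot 325) = - (141 + 26325) = \left(-1\right) 26466 = -26466$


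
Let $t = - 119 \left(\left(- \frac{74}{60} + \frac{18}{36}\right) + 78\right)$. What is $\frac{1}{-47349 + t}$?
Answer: $- \frac{15}{848156} \approx -1.7685 \cdot 10^{-5}$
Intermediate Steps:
$t = - \frac{137921}{15}$ ($t = - 119 \left(\left(\left(-74\right) \frac{1}{60} + 18 \cdot \frac{1}{36}\right) + 78\right) = - 119 \left(\left(- \frac{37}{30} + \frac{1}{2}\right) + 78\right) = - 119 \left(- \frac{11}{15} + 78\right) = \left(-119\right) \frac{1159}{15} = - \frac{137921}{15} \approx -9194.7$)
$\frac{1}{-47349 + t} = \frac{1}{-47349 - \frac{137921}{15}} = \frac{1}{- \frac{848156}{15}} = - \frac{15}{848156}$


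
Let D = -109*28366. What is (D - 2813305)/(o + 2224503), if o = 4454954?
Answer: -5905199/6679457 ≈ -0.88408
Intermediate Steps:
D = -3091894
(D - 2813305)/(o + 2224503) = (-3091894 - 2813305)/(4454954 + 2224503) = -5905199/6679457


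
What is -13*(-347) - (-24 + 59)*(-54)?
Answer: 6401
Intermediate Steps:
-13*(-347) - (-24 + 59)*(-54) = 4511 - 35*(-54) = 4511 - 1*(-1890) = 4511 + 1890 = 6401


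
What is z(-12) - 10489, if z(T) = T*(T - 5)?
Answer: -10285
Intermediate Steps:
z(T) = T*(-5 + T)
z(-12) - 10489 = -12*(-5 - 12) - 10489 = -12*(-17) - 10489 = 204 - 10489 = -10285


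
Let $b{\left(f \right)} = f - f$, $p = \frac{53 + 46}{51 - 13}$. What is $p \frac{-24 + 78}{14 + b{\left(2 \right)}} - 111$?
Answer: $- \frac{26853}{266} \approx -100.95$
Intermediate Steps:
$p = \frac{99}{38} \approx 2.6053$
$b{\left(f \right)} = 0$
$p \frac{-24 + 78}{14 + b{\left(2 \right)}} - 111 = \frac{99 \frac{-24 + 78}{14 + 0}}{38} - 111 = \frac{99 \cdot \frac{54}{14}}{38} - 111 = \frac{99 \cdot 54 \cdot \frac{1}{14}}{38} - 111 = \frac{99}{38} \cdot \frac{27}{7} - 111 = \frac{2673}{266} - 111 = - \frac{26853}{266}$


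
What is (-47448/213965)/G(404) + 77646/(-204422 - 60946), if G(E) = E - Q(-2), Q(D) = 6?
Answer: -552064557007/1883185559980 ≈ -0.29315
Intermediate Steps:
G(E) = -6 + E (G(E) = E - 1*6 = E - 6 = -6 + E)
(-47448/213965)/G(404) + 77646/(-204422 - 60946) = (-47448/213965)/(-6 + 404) + 77646/(-204422 - 60946) = -47448*1/213965/398 + 77646/(-265368) = -47448/213965*1/398 + 77646*(-1/265368) = -23724/42579035 - 12941/44228 = -552064557007/1883185559980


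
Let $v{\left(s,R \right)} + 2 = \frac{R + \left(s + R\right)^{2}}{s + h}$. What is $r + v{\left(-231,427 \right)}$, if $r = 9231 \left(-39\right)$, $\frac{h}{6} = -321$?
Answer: $- \frac{776582570}{2157} \approx -3.6003 \cdot 10^{5}$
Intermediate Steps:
$h = -1926$ ($h = 6 \left(-321\right) = -1926$)
$r = -360009$
$v{\left(s,R \right)} = -2 + \frac{R + \left(R + s\right)^{2}}{-1926 + s}$ ($v{\left(s,R \right)} = -2 + \frac{R + \left(s + R\right)^{2}}{s - 1926} = -2 + \frac{R + \left(R + s\right)^{2}}{-1926 + s}$)
$r + v{\left(-231,427 \right)} = -360009 + \frac{3852 + 427 + \left(427 - 231\right)^{2} - -462}{-1926 - 231} = -360009 + \frac{3852 + 427 + 196^{2} + 462}{-2157} = -360009 - \frac{3852 + 427 + 38416 + 462}{2157} = -360009 - \frac{43157}{2157} = - \frac{776582570}{2157}$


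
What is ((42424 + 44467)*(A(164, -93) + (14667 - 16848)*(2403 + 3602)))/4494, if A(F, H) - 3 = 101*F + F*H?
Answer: -81277779335/321 ≈ -2.5320e+8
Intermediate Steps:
A(F, H) = 3 + 101*F + F*H (A(F, H) = 3 + (101*F + F*H) = 3 + 101*F + F*H)
((42424 + 44467)*(A(164, -93) + (14667 - 16848)*(2403 + 3602)))/4494 = ((42424 + 44467)*((3 + 101*164 + 164*(-93)) + (14667 - 16848)*(2403 + 3602)))/4494 = (86891*((3 + 16564 - 15252) - 2181*6005))*(1/4494) = (86891*(1315 - 13096905))*(1/4494) = (86891*(-13095590))*(1/4494) = -1137888910690*1/4494 = -81277779335/321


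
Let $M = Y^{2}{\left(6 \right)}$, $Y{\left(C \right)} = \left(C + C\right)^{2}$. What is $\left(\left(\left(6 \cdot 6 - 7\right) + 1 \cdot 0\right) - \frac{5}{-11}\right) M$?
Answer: $\frac{6718464}{11} \approx 6.1077 \cdot 10^{5}$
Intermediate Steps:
$Y{\left(C \right)} = 4 C^{2}$ ($Y{\left(C \right)} = \left(2 C\right)^{2} = 4 C^{2}$)
$M = 20736$ ($M = \left(4 \cdot 6^{2}\right)^{2} = \left(4 \cdot 36\right)^{2} = 144^{2} = 20736$)
$\left(\left(\left(6 \cdot 6 - 7\right) + 1 \cdot 0\right) - \frac{5}{-11}\right) M = \left(\left(\left(6 \cdot 6 - 7\right) + 1 \cdot 0\right) - \frac{5}{-11}\right) 20736 = \left(\left(\left(36 - 7\right) + 0\right) - 5 \left(- \frac{1}{11}\right)\right) 20736 = \left(\left(29 + 0\right) - - \frac{5}{11}\right) 20736 = \left(29 + \frac{5}{11}\right) 20736 = \frac{324}{11} \cdot 20736 = \frac{6718464}{11}$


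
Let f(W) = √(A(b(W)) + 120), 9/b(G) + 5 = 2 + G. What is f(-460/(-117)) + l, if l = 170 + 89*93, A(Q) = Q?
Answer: 8447 + √1540497/109 ≈ 8458.4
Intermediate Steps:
b(G) = 9/(-3 + G) (b(G) = 9/(-5 + (2 + G)) = 9/(-3 + G))
l = 8447 (l = 170 + 8277 = 8447)
f(W) = √(120 + 9/(-3 + W)) (f(W) = √(9/(-3 + W) + 120) = √(120 + 9/(-3 + W)))
f(-460/(-117)) + l = √(120 + 9/(-3 - 460/(-117))) + 8447 = √(120 + 9/(-3 - 460*(-1/117))) + 8447 = √(120 + 9/(-3 + 460/117)) + 8447 = √(120 + 9/(109/117)) + 8447 = √(120 + 9*(117/109)) + 8447 = √(120 + 1053/109) + 8447 = √(14133/109) + 8447 = √1540497/109 + 8447 = 8447 + √1540497/109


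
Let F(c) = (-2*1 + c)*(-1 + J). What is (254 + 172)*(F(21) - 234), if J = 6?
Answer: -59214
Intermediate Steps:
F(c) = -10 + 5*c (F(c) = (-2*1 + c)*(-1 + 6) = (-2 + c)*5 = -10 + 5*c)
(254 + 172)*(F(21) - 234) = (254 + 172)*((-10 + 5*21) - 234) = 426*((-10 + 105) - 234) = 426*(95 - 234) = 426*(-139) = -59214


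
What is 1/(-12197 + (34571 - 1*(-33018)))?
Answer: 1/55392 ≈ 1.8053e-5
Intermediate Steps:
1/(-12197 + (34571 - 1*(-33018))) = 1/(-12197 + (34571 + 33018)) = 1/(-12197 + 67589) = 1/55392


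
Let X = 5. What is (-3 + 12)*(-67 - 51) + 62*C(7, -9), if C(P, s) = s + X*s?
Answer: -4410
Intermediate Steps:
C(P, s) = 6*s (C(P, s) = s + 5*s = 6*s)
(-3 + 12)*(-67 - 51) + 62*C(7, -9) = (-3 + 12)*(-67 - 51) + 62*(6*(-9)) = 9*(-118) + 62*(-54) = -1062 - 3348 = -4410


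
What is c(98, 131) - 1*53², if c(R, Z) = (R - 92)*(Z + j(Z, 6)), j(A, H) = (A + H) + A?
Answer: -415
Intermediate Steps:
j(A, H) = H + 2*A
c(R, Z) = (-92 + R)*(6 + 3*Z) (c(R, Z) = (R - 92)*(Z + (6 + 2*Z)) = (-92 + R)*(6 + 3*Z))
c(98, 131) - 1*53² = (-552 - 276*131 + 6*98 + 3*98*131) - 1*53² = (-552 - 36156 + 588 + 38514) - 1*2809 = 2394 - 2809 = -415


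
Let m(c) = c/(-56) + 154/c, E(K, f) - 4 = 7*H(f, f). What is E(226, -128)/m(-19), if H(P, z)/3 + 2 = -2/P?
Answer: 320663/66104 ≈ 4.8509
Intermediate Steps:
H(P, z) = -6 - 6/P (H(P, z) = -6 + 3*(-2/P) = -6 - 6/P)
E(K, f) = -38 - 42/f (E(K, f) = 4 + 7*(-6 - 6/f) = 4 + (-42 - 42/f) = -38 - 42/f)
m(c) = 154/c - c/56 (m(c) = c*(-1/56) + 154/c = -c/56 + 154/c = 154/c - c/56)
E(226, -128)/m(-19) = (-38 - 42/(-128))/(154/(-19) - 1/56*(-19)) = (-38 - 42*(-1/128))/(154*(-1/19) + 19/56) = (-38 + 21/64)/(-154/19 + 19/56) = -2411/(64*(-8263/1064)) = -2411/64*(-1064/8263) = 320663/66104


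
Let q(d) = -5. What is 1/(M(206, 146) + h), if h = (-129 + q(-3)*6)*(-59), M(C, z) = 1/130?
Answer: 130/1219531 ≈ 0.00010660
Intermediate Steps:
M(C, z) = 1/130
h = 9381 (h = (-129 - 5*6)*(-59) = (-129 - 30)*(-59) = -159*(-59) = 9381)
1/(M(206, 146) + h) = 1/(1/130 + 9381) = 1/(1219531/130) = 130/1219531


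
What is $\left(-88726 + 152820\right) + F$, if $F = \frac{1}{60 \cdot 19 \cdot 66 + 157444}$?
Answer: $\frac{14913648297}{232684} \approx 64094.0$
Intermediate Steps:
$F = \frac{1}{232684}$ ($F = \frac{1}{1140 \cdot 66 + 157444} = \frac{1}{75240 + 157444} = \frac{1}{232684} \approx 4.2977 \cdot 10^{-6}$)
$\left(-88726 + 152820\right) + F = \left(-88726 + 152820\right) + \frac{1}{232684} = 64094 + \frac{1}{232684} = \frac{14913648297}{232684}$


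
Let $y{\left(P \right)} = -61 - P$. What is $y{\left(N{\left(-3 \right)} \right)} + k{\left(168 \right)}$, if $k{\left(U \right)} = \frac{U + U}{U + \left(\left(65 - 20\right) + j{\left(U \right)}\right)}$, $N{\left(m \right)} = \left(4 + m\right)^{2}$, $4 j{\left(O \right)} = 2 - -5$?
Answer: $- \frac{51914}{859} \approx -60.435$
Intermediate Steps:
$j{\left(O \right)} = \frac{7}{4}$ ($j{\left(O \right)} = \frac{2 - -5}{4} = \frac{2 + 5}{4} = \frac{1}{4} \cdot 7 = \frac{7}{4}$)
$k{\left(U \right)} = \frac{2 U}{\frac{187}{4} + U}$ ($k{\left(U \right)} = \frac{U + U}{U + \left(\left(65 - 20\right) + \frac{7}{4}\right)} = \frac{2 U}{U + \left(45 + \frac{7}{4}\right)} = \frac{2 U}{U + \frac{187}{4}} = \frac{2 U}{\frac{187}{4} + U}$)
$y{\left(N{\left(-3 \right)} \right)} + k{\left(168 \right)} = \left(-61 - \left(4 - 3\right)^{2}\right) + 8 \cdot 168 \frac{1}{187 + 4 \cdot 168} = \left(-61 - 1^{2}\right) + 8 \cdot 168 \frac{1}{187 + 672} = \left(-61 - 1\right) + 8 \cdot 168 \cdot \frac{1}{859} = -62 + \frac{1344}{859} = - \frac{51914}{859}$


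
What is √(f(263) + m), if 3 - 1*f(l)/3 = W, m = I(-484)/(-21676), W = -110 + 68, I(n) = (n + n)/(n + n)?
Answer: √15857397521/10838 ≈ 11.619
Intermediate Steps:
I(n) = 1 (I(n) = (2*n)/((2*n)) = (2*n)*(1/(2*n)) = 1)
W = -42
m = -1/21676 (m = 1/(-21676) = 1*(-1/21676) = -1/21676 ≈ -4.6134e-5)
f(l) = 135 (f(l) = 9 - 3*(-42) = 9 + 126 = 135)
√(f(263) + m) = √(135 - 1/21676) = √(2926259/21676) = √15857397521/10838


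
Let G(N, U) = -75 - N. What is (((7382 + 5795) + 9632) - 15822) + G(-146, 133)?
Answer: 7058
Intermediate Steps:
(((7382 + 5795) + 9632) - 15822) + G(-146, 133) = (((7382 + 5795) + 9632) - 15822) + (-75 - 1*(-146)) = ((13177 + 9632) - 15822) + (-75 + 146) = (22809 - 15822) + 71 = 6987 + 71 = 7058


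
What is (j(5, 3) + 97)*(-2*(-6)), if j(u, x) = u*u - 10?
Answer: 1344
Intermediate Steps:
j(u, x) = -10 + u² (j(u, x) = u² - 10 = -10 + u²)
(j(5, 3) + 97)*(-2*(-6)) = ((-10 + 5²) + 97)*(-2*(-6)) = ((-10 + 25) + 97)*12 = (15 + 97)*12 = 112*12 = 1344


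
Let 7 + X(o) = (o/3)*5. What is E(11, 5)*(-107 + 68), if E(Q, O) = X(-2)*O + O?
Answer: 1820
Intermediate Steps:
X(o) = -7 + 5*o/3 (X(o) = -7 + (o/3)*5 = -7 + 5*o/3)
E(Q, O) = -28*O/3 (E(Q, O) = (-7 + (5/3)*(-2))*O + O = (-7 - 10/3)*O + O = -31*O/3 + O = -28*O/3)
E(11, 5)*(-107 + 68) = (-28/3*5)*(-107 + 68) = -140/3*(-39) = 1820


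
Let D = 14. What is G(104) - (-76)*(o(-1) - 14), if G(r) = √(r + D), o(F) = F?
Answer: -1140 + √118 ≈ -1129.1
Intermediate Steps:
G(r) = √(14 + r) (G(r) = √(r + 14) = √(14 + r))
G(104) - (-76)*(o(-1) - 14) = √(14 + 104) - (-76)*(-1 - 14) = √118 - (-76)*(-15) = √118 - 1*1140 = √118 - 1140 = -1140 + √118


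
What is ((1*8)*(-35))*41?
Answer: -11480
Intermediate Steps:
((1*8)*(-35))*41 = (8*(-35))*41 = -280*41 = -11480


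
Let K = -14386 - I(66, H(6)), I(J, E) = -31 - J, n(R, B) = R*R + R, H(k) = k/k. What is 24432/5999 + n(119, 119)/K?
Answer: 87814376/28573237 ≈ 3.0733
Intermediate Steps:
H(k) = 1
n(R, B) = R + R**2 (n(R, B) = R**2 + R = R + R**2)
K = -14289 (K = -14386 - (-31 - 1*66) = -14386 - (-31 - 66) = -14386 - 1*(-97) = -14386 + 97 = -14289)
24432/5999 + n(119, 119)/K = 24432/5999 + (119*(1 + 119))/(-14289) = 24432*(1/5999) + (119*120)*(-1/14289) = 24432/5999 + 14280*(-1/14289) = 24432/5999 - 4760/4763 = 87814376/28573237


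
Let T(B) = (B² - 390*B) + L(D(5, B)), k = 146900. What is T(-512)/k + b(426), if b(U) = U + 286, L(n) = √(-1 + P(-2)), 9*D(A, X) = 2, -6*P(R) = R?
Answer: 26263656/36725 + I*√6/440700 ≈ 715.14 + 5.5582e-6*I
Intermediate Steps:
P(R) = -R/6
D(A, X) = 2/9 (D(A, X) = (⅑)*2 = 2/9)
L(n) = I*√6/3 (L(n) = √(-1 - ⅙*(-2)) = √(-1 + ⅓) = √(-⅔) = I*√6/3)
T(B) = B² - 390*B + I*√6/3 (T(B) = (B² - 390*B) + I*√6/3 = B² - 390*B + I*√6/3)
b(U) = 286 + U
T(-512)/k + b(426) = ((-512)² - 390*(-512) + I*√6/3)/146900 + (286 + 426) = (262144 + 199680 + I*√6/3)*(1/146900) + 712 = (461824 + I*√6/3)*(1/146900) + 712 = (115456/36725 + I*√6/440700) + 712 = 26263656/36725 + I*√6/440700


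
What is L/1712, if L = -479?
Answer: -479/1712 ≈ -0.27979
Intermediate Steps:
L/1712 = -479/1712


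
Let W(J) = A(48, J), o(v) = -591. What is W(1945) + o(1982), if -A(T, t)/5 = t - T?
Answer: -10076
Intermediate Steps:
A(T, t) = -5*t + 5*T (A(T, t) = -5*(t - T) = -5*t + 5*T)
W(J) = 240 - 5*J (W(J) = -5*J + 5*48 = -5*J + 240 = 240 - 5*J)
W(1945) + o(1982) = (240 - 5*1945) - 591 = (240 - 9725) - 591 = -9485 - 591 = -10076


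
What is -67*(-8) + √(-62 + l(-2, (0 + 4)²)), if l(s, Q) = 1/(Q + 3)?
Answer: 536 + I*√22363/19 ≈ 536.0 + 7.8707*I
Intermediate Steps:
l(s, Q) = 1/(3 + Q)
-67*(-8) + √(-62 + l(-2, (0 + 4)²)) = -67*(-8) + √(-62 + 1/(3 + (0 + 4)²)) = 536 + √(-62 + 1/(3 + 4²)) = 536 + √(-62 + 1/(3 + 16)) = 536 + √(-62 + 1/19) = 536 + √(-1177/19) = 536 + I*√22363/19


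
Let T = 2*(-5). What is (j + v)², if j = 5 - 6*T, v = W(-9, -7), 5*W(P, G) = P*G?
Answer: 150544/25 ≈ 6021.8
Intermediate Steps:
T = -10
W(P, G) = G*P/5 (W(P, G) = (P*G)/5 = (G*P)/5 = G*P/5)
v = 63/5 (v = (⅕)*(-7)*(-9) = 63/5 ≈ 12.600)
j = 65 (j = 5 - 6*(-10) = 5 + 60 = 65)
(j + v)² = (65 + 63/5)² = (388/5)² = 150544/25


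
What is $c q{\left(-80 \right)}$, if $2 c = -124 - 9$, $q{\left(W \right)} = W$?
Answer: $5320$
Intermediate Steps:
$c = - \frac{133}{2}$ ($c = \frac{-124 - 9}{2} = \frac{1}{2} \left(-133\right) = - \frac{133}{2} \approx -66.5$)
$c q{\left(-80 \right)} = \left(- \frac{133}{2}\right) \left(-80\right) = 5320$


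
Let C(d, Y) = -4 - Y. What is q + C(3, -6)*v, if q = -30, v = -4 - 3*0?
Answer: -38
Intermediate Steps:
v = -4 (v = -4 + 0 = -4)
q + C(3, -6)*v = -30 + (-4 - 1*(-6))*(-4) = -30 + (-4 + 6)*(-4) = -30 + 2*(-4) = -30 - 8 = -38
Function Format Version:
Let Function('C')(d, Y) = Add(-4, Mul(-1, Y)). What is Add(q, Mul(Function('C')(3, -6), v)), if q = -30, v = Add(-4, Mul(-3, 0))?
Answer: -38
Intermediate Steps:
v = -4 (v = Add(-4, 0) = -4)
Add(q, Mul(Function('C')(3, -6), v)) = Add(-30, Mul(Add(-4, Mul(-1, -6)), -4)) = Add(-30, Mul(Add(-4, 6), -4)) = Add(-30, Mul(2, -4)) = Add(-30, -8) = -38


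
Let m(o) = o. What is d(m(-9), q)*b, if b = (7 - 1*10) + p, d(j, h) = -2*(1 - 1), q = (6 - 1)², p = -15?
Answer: 0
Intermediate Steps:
q = 25 (q = 5² = 25)
d(j, h) = 0 (d(j, h) = -2*0 = 0)
b = -18 (b = (7 - 1*10) - 15 = (7 - 10) - 15 = -3 - 15 = -18)
d(m(-9), q)*b = 0*(-18) = 0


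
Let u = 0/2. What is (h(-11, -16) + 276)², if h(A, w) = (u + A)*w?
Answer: 204304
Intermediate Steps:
u = 0 (u = 0*(½) = 0)
h(A, w) = A*w (h(A, w) = (0 + A)*w = A*w)
(h(-11, -16) + 276)² = (-11*(-16) + 276)² = (176 + 276)² = 452² = 204304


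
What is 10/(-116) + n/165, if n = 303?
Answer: 5583/3190 ≈ 1.7502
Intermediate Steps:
10/(-116) + n/165 = 10/(-116) + 303/165 = 10*(-1/116) + 303*(1/165) = -5/58 + 101/55 = 5583/3190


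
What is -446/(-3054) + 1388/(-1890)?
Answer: -283001/481005 ≈ -0.58835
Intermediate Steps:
-446/(-3054) + 1388/(-1890) = -446*(-1/3054) + 1388*(-1/1890) = 223/1527 - 694/945 = -283001/481005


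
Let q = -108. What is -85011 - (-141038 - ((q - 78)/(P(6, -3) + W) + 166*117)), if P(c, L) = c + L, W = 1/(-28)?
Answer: 6257059/83 ≈ 75386.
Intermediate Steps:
W = -1/28 ≈ -0.035714
P(c, L) = L + c
-85011 - (-141038 - ((q - 78)/(P(6, -3) + W) + 166*117)) = -85011 - (-141038 - ((-108 - 78)/((-3 + 6) - 1/28) + 166*117)) = -85011 - (-141038 - (-186/(3 - 1/28) + 19422)) = -85011 - (-141038 - (-186/83/28 + 19422)) = -85011 - (-141038 - (-186*28/83 + 19422)) = -85011 - (-141038 - (-5208/83 + 19422)) = -85011 - (-141038 - 1*1606818/83) = -85011 - (-141038 - 1606818/83) = -85011 - 1*(-13312972/83) = -85011 + 13312972/83 = 6257059/83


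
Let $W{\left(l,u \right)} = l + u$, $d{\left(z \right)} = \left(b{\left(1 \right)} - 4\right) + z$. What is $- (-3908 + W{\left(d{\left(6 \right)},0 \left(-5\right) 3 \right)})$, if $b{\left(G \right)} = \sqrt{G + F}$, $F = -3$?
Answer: $3906 - i \sqrt{2} \approx 3906.0 - 1.4142 i$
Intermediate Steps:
$b{\left(G \right)} = \sqrt{-3 + G}$ ($b{\left(G \right)} = \sqrt{G - 3} = \sqrt{-3 + G}$)
$d{\left(z \right)} = -4 + z + i \sqrt{2}$ ($d{\left(z \right)} = \left(\sqrt{-3 + 1} - 4\right) + z = \left(\sqrt{-2} - 4\right) + z = \left(i \sqrt{2} - 4\right) + z = \left(-4 + i \sqrt{2}\right) + z = -4 + z + i \sqrt{2}$)
$- (-3908 + W{\left(d{\left(6 \right)},0 \left(-5\right) 3 \right)}) = - (-3908 + \left(\left(-4 + 6 + i \sqrt{2}\right) + 0 \left(-5\right) 3\right)) = - (-3908 + \left(\left(2 + i \sqrt{2}\right) + 0 \cdot 3\right)) = - (-3908 + \left(\left(2 + i \sqrt{2}\right) + 0\right)) = - (-3908 + \left(2 + i \sqrt{2}\right)) = - (-3906 + i \sqrt{2}) = 3906 - i \sqrt{2}$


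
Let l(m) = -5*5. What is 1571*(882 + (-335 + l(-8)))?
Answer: 820062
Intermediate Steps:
l(m) = -25
1571*(882 + (-335 + l(-8))) = 1571*(882 + (-335 - 25)) = 1571*(882 - 360) = 1571*522 = 820062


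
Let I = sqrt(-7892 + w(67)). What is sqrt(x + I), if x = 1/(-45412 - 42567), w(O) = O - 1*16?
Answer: sqrt(-87979 + 7740304441*I*sqrt(7841))/87979 ≈ 6.6539 + 6.6539*I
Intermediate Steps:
w(O) = -16 + O (w(O) = O - 16 = -16 + O)
I = I*sqrt(7841) (I = sqrt(-7892 + (-16 + 67)) = sqrt(-7892 + 51) = sqrt(-7841) = I*sqrt(7841) ≈ 88.549*I)
x = -1/87979 (x = 1/(-87979) = -1/87979 ≈ -1.1366e-5)
sqrt(x + I) = sqrt(-1/87979 + I*sqrt(7841))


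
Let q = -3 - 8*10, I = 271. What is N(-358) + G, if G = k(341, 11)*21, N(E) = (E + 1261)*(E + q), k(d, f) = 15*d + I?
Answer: -285117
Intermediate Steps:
q = -83 (q = -3 - 80 = -83)
k(d, f) = 271 + 15*d (k(d, f) = 15*d + 271 = 271 + 15*d)
N(E) = (-83 + E)*(1261 + E) (N(E) = (E + 1261)*(E - 83) = (1261 + E)*(-83 + E) = (-83 + E)*(1261 + E))
G = 113106 (G = (271 + 15*341)*21 = (271 + 5115)*21 = 5386*21 = 113106)
N(-358) + G = (-104663 + (-358)² + 1178*(-358)) + 113106 = (-104663 + 128164 - 421724) + 113106 = -398223 + 113106 = -285117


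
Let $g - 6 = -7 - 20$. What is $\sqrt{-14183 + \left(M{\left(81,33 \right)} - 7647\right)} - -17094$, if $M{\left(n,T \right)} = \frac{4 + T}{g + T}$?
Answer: $17094 + \frac{i \sqrt{785769}}{6} \approx 17094.0 + 147.74 i$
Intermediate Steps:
$g = -21$ ($g = 6 - 27 = -21$)
$M{\left(n,T \right)} = \frac{4 + T}{-21 + T}$
$\sqrt{-14183 + \left(M{\left(81,33 \right)} - 7647\right)} - -17094 = \sqrt{-14183 - \left(7647 - \frac{4 + 33}{-21 + 33}\right)} - -17094 = \sqrt{-14183 - \left(7647 - \frac{1}{12} \cdot 37\right)} + 17094 = \sqrt{-14183 + \left(\frac{1}{12} \cdot 37 - 7647\right)} + 17094 = \sqrt{-14183 + \left(\frac{37}{12} - 7647\right)} + 17094 = \sqrt{-14183 - \frac{91727}{12}} + 17094 = \sqrt{- \frac{261923}{12}} + 17094 = \frac{i \sqrt{785769}}{6} + 17094 = 17094 + \frac{i \sqrt{785769}}{6}$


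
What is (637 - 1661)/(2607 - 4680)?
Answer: 1024/2073 ≈ 0.49397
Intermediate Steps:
(637 - 1661)/(2607 - 4680) = -1024/(-2073) = -1024*(-1/2073) = 1024/2073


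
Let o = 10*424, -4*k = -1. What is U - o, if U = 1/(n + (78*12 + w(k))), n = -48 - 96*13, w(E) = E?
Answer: -6101364/1439 ≈ -4240.0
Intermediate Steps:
k = ¼ (k = -¼*(-1) = ¼ ≈ 0.25000)
o = 4240
n = -1296 (n = -48 - 1248 = -1296)
U = -4/1439 (U = 1/(-1296 + (78*12 + ¼)) = 1/(-1296 + (936 + ¼)) = 1/(-1296 + 3745/4) = 1/(-1439/4) = -4/1439 ≈ -0.0027797)
U - o = -4/1439 - 1*4240 = -4/1439 - 4240 = -6101364/1439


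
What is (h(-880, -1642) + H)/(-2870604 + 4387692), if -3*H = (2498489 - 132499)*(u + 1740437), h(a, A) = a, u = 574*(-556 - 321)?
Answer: -1463410953125/2275632 ≈ -6.4308e+5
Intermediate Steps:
u = -503398 (u = 574*(-877) = -503398)
H = -2926821903610/3 (H = -(2498489 - 132499)*(-503398 + 1740437)/3 = -2365990*1237039/3 = -⅓*2926821903610 = -2926821903610/3 ≈ -9.7561e+11)
(h(-880, -1642) + H)/(-2870604 + 4387692) = (-880 - 2926821903610/3)/(-2870604 + 4387692) = -2926821906250/3/1517088 = -2926821906250/3*1/1517088 = -1463410953125/2275632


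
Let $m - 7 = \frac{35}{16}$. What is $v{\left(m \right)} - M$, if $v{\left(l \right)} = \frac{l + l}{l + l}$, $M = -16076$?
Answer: $16077$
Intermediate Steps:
$m = \frac{147}{16}$ ($m = 7 + \frac{35}{16} = \frac{147}{16} \approx 9.1875$)
$v{\left(l \right)} = 1$ ($v{\left(l \right)} = \frac{2 l}{2 l} = 2 l \frac{1}{2 l} = 1$)
$v{\left(m \right)} - M = 1 - -16076 = 1 + 16076 = 16077$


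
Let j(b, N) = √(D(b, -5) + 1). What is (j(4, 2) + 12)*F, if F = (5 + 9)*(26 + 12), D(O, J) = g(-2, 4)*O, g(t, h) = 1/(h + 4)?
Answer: 6384 + 266*√6 ≈ 7035.6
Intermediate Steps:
g(t, h) = 1/(4 + h)
D(O, J) = O/8 (D(O, J) = O/(4 + 4) = O/8)
j(b, N) = √(1 + b/8) (j(b, N) = √(b/8 + 1) = √(1 + b/8))
F = 532 (F = 14*38 = 532)
(j(4, 2) + 12)*F = (√(16 + 2*4)/4 + 12)*532 = (√(16 + 8)/4 + 12)*532 = (√24/4 + 12)*532 = ((2*√6)/4 + 12)*532 = (√6/2 + 12)*532 = (12 + √6/2)*532 = 6384 + 266*√6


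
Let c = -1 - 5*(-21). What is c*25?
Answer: 2600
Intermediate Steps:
c = 104 (c = -1 + 105 = 104)
c*25 = 104*25 = 2600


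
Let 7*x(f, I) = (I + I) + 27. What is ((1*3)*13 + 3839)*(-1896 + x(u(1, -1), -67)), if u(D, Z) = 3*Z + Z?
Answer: -7411966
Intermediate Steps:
u(D, Z) = 4*Z
x(f, I) = 27/7 + 2*I/7 (x(f, I) = ((I + I) + 27)/7 = (2*I + 27)/7 = (27 + 2*I)/7 = 27/7 + 2*I/7)
((1*3)*13 + 3839)*(-1896 + x(u(1, -1), -67)) = ((1*3)*13 + 3839)*(-1896 + (27/7 + (2/7)*(-67))) = (3*13 + 3839)*(-1896 + (27/7 - 134/7)) = (39 + 3839)*(-1896 - 107/7) = 3878*(-13379/7) = -7411966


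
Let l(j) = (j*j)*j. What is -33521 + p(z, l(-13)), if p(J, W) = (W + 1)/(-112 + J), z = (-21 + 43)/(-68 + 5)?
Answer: -118561645/3539 ≈ -33501.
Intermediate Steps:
l(j) = j**3 (l(j) = j**2*j = j**3)
z = -22/63 (z = 22/(-63) = 22*(-1/63) = -22/63 ≈ -0.34921)
p(J, W) = (1 + W)/(-112 + J)
-33521 + p(z, l(-13)) = -33521 + (1 + (-13)**3)/(-112 - 22/63) = -33521 + (1 - 2197)/(-7078/63) = -33521 - 63/7078*(-2196) = -33521 + 69174/3539 = -118561645/3539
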